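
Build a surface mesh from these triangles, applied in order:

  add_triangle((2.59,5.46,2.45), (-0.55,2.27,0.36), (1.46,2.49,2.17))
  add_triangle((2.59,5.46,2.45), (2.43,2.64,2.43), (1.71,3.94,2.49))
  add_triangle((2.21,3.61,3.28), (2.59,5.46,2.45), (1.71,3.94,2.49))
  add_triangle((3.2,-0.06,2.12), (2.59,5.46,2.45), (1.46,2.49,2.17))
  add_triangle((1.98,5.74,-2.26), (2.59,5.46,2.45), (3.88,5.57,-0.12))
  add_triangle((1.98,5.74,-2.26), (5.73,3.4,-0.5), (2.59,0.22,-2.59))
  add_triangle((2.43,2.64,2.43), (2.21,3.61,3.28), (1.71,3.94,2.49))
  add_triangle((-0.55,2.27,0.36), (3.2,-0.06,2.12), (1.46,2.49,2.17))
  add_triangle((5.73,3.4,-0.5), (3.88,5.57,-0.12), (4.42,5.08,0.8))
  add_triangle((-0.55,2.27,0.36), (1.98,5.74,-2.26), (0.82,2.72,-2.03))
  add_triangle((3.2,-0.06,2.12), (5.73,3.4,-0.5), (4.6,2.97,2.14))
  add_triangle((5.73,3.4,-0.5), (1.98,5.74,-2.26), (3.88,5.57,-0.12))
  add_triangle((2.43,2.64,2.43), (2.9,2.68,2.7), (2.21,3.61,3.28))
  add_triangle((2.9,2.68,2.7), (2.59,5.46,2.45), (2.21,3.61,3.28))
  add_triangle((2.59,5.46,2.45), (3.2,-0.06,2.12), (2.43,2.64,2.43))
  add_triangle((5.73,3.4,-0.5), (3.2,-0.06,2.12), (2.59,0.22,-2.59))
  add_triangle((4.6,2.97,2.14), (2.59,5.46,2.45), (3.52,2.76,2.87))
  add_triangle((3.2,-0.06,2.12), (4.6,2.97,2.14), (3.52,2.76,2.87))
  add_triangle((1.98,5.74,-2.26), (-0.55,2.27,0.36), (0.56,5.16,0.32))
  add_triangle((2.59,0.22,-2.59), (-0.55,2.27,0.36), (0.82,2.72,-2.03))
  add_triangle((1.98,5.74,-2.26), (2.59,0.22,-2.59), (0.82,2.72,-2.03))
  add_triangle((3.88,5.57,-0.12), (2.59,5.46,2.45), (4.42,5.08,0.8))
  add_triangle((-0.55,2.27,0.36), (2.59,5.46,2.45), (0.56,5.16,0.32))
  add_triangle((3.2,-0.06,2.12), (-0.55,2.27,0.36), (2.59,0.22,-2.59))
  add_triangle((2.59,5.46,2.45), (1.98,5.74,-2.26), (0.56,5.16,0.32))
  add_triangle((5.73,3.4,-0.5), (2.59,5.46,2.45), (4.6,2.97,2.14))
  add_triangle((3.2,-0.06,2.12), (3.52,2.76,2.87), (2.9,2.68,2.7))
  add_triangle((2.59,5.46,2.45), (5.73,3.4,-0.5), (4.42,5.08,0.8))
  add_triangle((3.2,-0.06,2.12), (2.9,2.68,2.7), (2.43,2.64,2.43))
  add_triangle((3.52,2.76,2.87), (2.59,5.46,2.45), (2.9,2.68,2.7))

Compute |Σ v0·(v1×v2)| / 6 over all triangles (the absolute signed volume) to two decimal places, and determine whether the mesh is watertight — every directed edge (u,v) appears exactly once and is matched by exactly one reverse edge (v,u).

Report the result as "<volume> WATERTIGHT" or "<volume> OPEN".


74.70 WATERTIGHT

Per-triangle v0·(v1×v2)/6:
  t1: +1.3913
  t2: -0.9540
  t3: +0.5671
  t4: +2.5479
  t5: +7.2175
  t6: +12.9311
  t7: -0.5204
  t8: -0.4770
  t9: +3.1872
  t10: +1.3649
  t11: +5.3051
  t12: +7.4665
  t13: -0.1060
  t14: +1.7825
  t15: -1.3580
  t16: +7.4394
  t17: +3.1138
  t18: +2.2447
  t19: +1.5357
  t20: -0.9927
  t21: +2.5899
  t22: +3.1252
  t23: +1.8226
  t24: -5.2931
  t25: +6.9579
  t26: +8.9070
  t27: +0.3891
  t28: +1.8375
  t29: +0.0806
  t30: +0.5944
Σ = +74.6980 → |volume| = 74.70

Directed edges: 90 total, each appears once with its reverse present → watertight.


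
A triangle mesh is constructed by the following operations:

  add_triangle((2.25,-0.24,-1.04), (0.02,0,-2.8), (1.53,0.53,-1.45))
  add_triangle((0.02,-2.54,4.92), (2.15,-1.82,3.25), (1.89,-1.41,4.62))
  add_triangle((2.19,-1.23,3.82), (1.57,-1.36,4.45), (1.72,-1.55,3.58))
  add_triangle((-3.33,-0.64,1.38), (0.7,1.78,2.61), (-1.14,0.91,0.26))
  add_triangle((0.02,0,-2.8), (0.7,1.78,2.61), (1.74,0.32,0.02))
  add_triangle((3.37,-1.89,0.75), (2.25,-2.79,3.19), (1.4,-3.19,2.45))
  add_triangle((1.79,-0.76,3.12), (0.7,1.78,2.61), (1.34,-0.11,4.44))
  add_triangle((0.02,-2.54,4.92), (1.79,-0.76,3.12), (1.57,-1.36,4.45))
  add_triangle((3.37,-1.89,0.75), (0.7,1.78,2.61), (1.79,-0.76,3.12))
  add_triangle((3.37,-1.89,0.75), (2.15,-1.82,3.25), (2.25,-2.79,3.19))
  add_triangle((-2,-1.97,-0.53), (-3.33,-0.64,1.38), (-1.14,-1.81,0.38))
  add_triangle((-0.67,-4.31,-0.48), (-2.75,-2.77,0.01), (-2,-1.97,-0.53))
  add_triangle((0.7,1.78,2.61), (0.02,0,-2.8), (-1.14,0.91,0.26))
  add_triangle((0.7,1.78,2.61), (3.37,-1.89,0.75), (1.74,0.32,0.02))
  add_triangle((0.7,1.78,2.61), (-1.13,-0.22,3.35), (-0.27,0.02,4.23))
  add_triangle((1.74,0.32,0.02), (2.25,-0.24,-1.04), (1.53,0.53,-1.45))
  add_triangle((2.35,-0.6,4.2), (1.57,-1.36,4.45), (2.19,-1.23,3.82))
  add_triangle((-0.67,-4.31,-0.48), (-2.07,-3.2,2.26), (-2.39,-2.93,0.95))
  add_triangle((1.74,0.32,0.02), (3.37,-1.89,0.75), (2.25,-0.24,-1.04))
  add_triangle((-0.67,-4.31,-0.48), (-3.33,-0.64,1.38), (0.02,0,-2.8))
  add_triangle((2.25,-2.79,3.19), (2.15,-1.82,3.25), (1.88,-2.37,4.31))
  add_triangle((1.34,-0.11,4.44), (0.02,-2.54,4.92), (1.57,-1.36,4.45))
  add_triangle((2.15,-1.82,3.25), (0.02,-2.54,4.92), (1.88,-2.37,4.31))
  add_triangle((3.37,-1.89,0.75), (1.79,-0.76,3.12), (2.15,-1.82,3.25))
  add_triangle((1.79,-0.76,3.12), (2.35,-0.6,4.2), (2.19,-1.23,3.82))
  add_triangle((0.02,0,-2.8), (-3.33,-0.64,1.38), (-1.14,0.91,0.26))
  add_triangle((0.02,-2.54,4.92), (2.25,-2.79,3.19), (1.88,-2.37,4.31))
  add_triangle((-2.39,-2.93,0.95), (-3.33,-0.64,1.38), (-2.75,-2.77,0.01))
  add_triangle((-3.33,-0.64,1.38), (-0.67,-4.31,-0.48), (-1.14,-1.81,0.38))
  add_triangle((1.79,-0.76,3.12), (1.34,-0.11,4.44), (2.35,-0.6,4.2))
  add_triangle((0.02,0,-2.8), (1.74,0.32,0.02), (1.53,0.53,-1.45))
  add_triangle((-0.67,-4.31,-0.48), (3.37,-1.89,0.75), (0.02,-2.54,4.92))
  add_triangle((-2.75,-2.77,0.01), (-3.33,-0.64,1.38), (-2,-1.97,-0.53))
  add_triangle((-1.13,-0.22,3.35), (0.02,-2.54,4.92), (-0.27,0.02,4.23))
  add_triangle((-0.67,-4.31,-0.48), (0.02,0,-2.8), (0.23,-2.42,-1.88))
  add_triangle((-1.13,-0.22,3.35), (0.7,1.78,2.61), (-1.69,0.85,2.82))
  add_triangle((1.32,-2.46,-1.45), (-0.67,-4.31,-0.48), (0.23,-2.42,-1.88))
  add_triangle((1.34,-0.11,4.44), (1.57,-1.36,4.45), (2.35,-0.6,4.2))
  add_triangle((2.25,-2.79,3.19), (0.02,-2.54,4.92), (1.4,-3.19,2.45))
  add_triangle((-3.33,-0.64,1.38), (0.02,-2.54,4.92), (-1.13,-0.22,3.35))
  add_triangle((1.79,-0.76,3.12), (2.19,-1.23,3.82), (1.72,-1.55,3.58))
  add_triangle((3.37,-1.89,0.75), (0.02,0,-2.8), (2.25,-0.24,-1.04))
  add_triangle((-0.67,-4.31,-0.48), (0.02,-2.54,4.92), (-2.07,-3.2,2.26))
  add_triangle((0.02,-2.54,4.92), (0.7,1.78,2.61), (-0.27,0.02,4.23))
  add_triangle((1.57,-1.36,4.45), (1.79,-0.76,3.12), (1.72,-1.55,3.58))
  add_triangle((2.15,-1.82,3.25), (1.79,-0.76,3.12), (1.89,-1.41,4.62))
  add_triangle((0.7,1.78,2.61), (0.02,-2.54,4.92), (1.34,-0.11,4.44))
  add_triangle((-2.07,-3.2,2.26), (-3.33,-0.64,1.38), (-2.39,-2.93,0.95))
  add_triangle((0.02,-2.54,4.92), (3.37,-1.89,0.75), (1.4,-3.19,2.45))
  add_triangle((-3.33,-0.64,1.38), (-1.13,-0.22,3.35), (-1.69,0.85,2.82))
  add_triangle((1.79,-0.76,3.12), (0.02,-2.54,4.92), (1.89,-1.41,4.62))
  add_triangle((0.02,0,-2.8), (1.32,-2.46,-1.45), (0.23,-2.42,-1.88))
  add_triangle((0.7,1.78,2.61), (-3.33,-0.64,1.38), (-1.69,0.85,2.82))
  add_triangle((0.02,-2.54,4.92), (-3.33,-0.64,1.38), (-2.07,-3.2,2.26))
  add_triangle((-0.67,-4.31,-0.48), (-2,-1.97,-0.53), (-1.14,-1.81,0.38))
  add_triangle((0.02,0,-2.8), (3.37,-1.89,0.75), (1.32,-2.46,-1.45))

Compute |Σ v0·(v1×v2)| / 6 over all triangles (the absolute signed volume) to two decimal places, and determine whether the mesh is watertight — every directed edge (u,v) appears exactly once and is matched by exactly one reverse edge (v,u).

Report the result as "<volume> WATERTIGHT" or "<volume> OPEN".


85.78 OPEN

Per-triangle v0·(v1×v2)/6:
  t1: +0.7249
  t2: +1.9267
  t3: +0.2636
  t4: +2.0113
  t5: +1.3382
  t6: +1.7970
  t7: +1.1138
  t8: +0.2835
  t9: +2.9849
  t10: +1.4510
  t11: -1.1184
  t12: +0.9050
  t13: +1.2506
  t14: +2.2344
  t15: +0.9976
  t16: +0.3551
  t17: +0.4673
  t18: +2.1941
  t19: +0.9106
  t20: +6.4768
  t21: +0.5247
  t22: +1.7609
  t23: +0.0368
  t24: +1.3186
  t25: +0.0096
  t26: +1.7499
  t27: +1.4800
  t28: +1.4987
  t29: +0.4545
  t30: -0.2355
  t31: -0.2035
  t32: +13.4069
  t33: +0.6963
  t34: +1.7112
  t35: +1.1961
  t36: +1.7184
  t37: +1.4574
  t38: +0.9177
  t39: +2.2285
  t40: +4.0608
  t41: -0.0514
  t42: +1.5999
  t43: +6.6569
  t44: +1.9823
  t45: -0.2986
  t46: +0.4489
  t47: +2.1565
  t48: +1.9856
  t49: -3.6022
  t50: +1.8822
  t51: -0.1158
  t52: +1.2304
  t53: +0.0448
  t54: +5.6849
  t55: -0.8992
  t56: +2.7198
Σ = +85.7809 → |volume| = 85.78

Directed edges: 168 total; 6 unmatched, e.g. (-0.67,-4.31,-0.48)→(-2.75,-2.77,0.01) → open.


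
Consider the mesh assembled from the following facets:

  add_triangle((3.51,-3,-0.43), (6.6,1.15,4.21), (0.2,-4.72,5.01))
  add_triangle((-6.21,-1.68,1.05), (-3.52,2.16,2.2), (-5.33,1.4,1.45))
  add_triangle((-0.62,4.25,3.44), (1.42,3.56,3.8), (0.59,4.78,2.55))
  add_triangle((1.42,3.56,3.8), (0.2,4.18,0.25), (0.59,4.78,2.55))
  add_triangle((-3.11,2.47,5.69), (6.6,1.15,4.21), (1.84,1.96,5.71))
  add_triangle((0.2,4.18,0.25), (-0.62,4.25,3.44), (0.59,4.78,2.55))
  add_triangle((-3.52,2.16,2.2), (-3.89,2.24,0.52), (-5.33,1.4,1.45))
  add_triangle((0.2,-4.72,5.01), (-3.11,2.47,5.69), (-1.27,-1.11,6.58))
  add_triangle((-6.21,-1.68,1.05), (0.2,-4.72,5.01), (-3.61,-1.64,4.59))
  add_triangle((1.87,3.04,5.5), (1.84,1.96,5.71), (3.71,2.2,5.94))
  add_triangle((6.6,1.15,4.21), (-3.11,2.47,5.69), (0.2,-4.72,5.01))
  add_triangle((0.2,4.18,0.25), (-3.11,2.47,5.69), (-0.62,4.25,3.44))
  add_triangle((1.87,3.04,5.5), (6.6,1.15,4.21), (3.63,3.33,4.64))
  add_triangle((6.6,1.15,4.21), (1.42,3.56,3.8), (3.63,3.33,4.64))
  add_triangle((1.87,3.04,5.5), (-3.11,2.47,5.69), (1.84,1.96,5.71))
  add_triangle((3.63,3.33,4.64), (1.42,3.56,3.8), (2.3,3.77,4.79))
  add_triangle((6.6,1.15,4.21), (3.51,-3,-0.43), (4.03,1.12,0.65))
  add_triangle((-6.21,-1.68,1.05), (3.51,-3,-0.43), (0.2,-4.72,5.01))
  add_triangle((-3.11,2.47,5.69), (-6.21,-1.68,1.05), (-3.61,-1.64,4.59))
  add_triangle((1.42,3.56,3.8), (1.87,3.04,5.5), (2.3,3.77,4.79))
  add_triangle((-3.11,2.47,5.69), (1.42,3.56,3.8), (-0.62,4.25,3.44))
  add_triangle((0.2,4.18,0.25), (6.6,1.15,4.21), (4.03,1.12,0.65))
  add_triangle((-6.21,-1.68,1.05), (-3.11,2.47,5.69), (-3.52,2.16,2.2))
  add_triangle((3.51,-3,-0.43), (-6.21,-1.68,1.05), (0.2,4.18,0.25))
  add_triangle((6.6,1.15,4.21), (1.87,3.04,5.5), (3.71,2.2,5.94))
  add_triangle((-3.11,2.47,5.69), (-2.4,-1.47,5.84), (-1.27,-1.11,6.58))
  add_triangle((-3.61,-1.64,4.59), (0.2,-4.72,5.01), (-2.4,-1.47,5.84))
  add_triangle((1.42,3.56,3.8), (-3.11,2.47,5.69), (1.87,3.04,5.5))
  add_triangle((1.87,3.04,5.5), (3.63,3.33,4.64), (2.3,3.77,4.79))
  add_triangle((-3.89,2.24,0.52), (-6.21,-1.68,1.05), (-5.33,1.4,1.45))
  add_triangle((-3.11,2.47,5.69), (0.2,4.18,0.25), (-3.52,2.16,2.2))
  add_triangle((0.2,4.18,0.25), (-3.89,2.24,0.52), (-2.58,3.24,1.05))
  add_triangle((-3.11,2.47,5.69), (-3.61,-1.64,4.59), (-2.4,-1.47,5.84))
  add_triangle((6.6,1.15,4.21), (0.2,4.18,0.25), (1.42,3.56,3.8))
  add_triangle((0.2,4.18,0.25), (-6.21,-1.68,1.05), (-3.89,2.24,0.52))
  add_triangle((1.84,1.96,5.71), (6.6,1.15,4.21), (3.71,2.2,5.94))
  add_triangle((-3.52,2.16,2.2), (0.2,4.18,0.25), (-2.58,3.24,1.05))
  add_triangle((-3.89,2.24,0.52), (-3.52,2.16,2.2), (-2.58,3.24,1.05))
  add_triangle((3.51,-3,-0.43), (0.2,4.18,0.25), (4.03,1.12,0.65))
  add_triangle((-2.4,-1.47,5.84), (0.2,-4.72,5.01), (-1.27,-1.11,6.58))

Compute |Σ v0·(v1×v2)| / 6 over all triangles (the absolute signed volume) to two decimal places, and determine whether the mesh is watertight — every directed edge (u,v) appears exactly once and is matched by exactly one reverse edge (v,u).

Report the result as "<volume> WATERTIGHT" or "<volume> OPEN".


Per-triangle v0·(v1×v2)/6:
  t1: +33.3562
  t2: +2.9527
  t3: +2.6494
  t4: +1.0683
  t5: -1.1907
  t6: +2.1006
  t7: +1.9352
  t8: -4.1594
  t9: +16.2010
  t10: +1.9540
  t11: +56.3124
  t12: +3.9857
  t13: +5.8405
  t14: -0.1178
  t15: +5.4682
  t16: +0.5331
  t17: +8.8569
  t18: +19.8103
  t19: +17.1848
  t20: +0.7666
  t21: +6.8589
  t22: +8.8138
  t23: +11.1346
  t24: -1.8583
  t25: +3.3083
  t26: +5.8573
  t27: +6.8687
  t28: +6.6705
  t29: +1.6407
  t30: +2.2752
  t31: +9.3330
  t32: +1.6488
  t33: +6.9109
  t34: +12.7505
  t35: -1.5553
  t36: +1.3080
  t37: +1.7844
  t38: +1.9063
  t39: +2.1781
  t40: +6.0293
Σ = +269.3717 → |volume| = 269.37

Directed edges: 120 total, each appears once with its reverse present → watertight.

269.37 WATERTIGHT


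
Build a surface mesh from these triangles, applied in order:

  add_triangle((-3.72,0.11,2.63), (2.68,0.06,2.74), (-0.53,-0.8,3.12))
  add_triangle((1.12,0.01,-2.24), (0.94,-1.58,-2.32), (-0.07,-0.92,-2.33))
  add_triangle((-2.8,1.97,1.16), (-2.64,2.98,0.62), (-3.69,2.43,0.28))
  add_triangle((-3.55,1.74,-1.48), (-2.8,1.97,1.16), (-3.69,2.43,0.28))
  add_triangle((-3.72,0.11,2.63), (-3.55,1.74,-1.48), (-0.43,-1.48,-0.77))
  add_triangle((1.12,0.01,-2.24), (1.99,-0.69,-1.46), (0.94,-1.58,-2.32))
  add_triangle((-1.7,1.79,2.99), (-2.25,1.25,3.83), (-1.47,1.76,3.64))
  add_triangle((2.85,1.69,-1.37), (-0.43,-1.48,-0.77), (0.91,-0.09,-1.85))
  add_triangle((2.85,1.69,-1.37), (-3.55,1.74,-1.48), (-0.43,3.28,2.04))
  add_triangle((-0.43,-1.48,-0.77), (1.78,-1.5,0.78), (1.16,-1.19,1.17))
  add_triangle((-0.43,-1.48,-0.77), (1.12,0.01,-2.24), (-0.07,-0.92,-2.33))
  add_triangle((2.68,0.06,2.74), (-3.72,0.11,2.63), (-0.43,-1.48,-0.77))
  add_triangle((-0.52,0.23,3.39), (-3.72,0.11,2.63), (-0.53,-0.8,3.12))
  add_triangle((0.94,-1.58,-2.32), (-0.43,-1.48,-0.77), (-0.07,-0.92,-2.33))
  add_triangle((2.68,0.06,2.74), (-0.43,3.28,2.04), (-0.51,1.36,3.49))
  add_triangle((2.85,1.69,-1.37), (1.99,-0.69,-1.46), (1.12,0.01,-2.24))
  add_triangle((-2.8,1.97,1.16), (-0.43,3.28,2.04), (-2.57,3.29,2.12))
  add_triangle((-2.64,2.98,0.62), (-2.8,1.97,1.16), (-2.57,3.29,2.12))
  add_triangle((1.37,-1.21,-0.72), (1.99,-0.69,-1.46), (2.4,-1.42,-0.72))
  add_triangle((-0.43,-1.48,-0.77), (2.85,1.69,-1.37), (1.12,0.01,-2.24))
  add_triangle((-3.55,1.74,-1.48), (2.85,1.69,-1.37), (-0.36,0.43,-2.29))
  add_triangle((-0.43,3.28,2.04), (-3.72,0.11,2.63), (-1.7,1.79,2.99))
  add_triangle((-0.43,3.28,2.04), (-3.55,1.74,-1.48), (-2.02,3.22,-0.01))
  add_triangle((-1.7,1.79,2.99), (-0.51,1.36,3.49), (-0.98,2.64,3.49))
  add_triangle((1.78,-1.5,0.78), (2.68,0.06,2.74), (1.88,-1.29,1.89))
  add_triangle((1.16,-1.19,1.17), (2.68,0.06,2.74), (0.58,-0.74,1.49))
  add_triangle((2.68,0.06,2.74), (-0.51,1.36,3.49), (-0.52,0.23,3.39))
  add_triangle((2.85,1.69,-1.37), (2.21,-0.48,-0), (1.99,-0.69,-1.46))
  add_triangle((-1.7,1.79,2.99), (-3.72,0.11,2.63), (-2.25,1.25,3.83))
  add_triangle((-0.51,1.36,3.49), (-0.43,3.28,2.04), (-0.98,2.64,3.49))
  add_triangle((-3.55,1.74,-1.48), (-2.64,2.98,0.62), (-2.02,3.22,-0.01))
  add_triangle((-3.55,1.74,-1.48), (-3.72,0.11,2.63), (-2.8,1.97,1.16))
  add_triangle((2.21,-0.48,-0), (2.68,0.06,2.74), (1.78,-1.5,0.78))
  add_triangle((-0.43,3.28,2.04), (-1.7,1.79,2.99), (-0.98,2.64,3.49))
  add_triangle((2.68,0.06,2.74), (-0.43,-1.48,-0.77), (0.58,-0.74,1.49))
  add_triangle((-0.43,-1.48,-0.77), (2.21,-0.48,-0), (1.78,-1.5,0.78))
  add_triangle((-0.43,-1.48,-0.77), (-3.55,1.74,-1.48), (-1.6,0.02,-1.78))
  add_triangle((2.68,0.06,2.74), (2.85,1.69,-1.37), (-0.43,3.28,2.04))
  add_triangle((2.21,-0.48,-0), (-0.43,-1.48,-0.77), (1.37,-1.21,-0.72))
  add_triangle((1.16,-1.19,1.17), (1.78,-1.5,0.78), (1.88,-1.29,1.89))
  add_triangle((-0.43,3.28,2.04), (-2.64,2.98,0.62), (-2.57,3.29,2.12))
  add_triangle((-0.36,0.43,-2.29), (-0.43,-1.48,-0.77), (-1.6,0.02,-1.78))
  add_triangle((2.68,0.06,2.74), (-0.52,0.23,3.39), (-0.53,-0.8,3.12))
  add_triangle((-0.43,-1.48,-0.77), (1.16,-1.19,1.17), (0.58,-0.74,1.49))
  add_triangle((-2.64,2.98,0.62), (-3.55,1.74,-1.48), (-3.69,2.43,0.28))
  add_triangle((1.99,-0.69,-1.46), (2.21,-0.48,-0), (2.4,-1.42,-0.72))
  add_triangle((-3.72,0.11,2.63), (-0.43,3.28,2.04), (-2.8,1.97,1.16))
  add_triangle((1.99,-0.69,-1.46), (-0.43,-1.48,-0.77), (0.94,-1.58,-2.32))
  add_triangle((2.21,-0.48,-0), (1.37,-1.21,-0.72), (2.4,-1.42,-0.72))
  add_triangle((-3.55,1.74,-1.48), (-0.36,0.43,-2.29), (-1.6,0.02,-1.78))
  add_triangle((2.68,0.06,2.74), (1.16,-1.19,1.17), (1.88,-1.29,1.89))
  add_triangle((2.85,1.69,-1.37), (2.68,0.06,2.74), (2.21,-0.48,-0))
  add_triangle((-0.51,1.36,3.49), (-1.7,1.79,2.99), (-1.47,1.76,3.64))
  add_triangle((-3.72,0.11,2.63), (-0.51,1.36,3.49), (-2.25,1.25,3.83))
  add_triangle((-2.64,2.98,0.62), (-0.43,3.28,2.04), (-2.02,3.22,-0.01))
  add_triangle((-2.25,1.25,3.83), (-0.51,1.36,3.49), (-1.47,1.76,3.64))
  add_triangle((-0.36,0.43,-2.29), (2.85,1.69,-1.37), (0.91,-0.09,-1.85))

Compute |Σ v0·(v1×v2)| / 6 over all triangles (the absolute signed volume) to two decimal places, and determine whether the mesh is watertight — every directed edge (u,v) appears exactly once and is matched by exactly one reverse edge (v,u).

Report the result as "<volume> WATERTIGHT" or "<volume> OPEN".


71.68 OPEN

Per-triangle v0·(v1×v2)/6:
  t1: -2.5809
  t2: +0.6568
  t3: +0.6909
  t4: +0.2127
  t5: +4.7812
  t6: +0.8053
  t7: +0.3267
  t8: +0.5298
  t9: +8.6989
  t10: +0.3983
  t11: -0.4009
  t12: +4.1966
  t13: +1.8938
  t14: +0.5660
  t15: +4.3753
  t16: +1.3551
  t17: -0.1788
  t18: +0.8804
  t19: +0.1981
  t20: -0.6867
  t21: +3.5246
  t22: +1.7497
  t23: -1.4169
  t24: +0.7696
  t25: +0.5966
  t26: +0.4926
  t27: +1.9693
  t28: +1.3718
  t29: +1.1033
  t30: +0.5812
  t31: +1.4400
  t32: +3.8375
  t33: +1.3081
  t34: +0.8300
  t35: -0.7002
  t36: +0.7678
  t37: +0.8463
  t38: +8.0956
  t39: +0.1585
  t40: +0.1250
  t41: +1.5328
  t42: +0.7815
  t43: +1.7758
  t44: +0.3456
  t45: +1.1814
  t46: +0.4149
  t47: +3.6914
  t48: +0.4294
  t49: +0.0036
  t50: +1.1346
  t51: +0.0079
  t52: +2.6543
  t53: +0.0900
  t54: +0.4290
  t55: +1.3975
  t56: +0.4681
  t57: +1.1684
Σ = +71.6755 → |volume| = 71.68

Directed edges: 171 total; 9 unmatched, e.g. (-0.43,-1.48,-0.77)→(0.91,-0.09,-1.85) → open.


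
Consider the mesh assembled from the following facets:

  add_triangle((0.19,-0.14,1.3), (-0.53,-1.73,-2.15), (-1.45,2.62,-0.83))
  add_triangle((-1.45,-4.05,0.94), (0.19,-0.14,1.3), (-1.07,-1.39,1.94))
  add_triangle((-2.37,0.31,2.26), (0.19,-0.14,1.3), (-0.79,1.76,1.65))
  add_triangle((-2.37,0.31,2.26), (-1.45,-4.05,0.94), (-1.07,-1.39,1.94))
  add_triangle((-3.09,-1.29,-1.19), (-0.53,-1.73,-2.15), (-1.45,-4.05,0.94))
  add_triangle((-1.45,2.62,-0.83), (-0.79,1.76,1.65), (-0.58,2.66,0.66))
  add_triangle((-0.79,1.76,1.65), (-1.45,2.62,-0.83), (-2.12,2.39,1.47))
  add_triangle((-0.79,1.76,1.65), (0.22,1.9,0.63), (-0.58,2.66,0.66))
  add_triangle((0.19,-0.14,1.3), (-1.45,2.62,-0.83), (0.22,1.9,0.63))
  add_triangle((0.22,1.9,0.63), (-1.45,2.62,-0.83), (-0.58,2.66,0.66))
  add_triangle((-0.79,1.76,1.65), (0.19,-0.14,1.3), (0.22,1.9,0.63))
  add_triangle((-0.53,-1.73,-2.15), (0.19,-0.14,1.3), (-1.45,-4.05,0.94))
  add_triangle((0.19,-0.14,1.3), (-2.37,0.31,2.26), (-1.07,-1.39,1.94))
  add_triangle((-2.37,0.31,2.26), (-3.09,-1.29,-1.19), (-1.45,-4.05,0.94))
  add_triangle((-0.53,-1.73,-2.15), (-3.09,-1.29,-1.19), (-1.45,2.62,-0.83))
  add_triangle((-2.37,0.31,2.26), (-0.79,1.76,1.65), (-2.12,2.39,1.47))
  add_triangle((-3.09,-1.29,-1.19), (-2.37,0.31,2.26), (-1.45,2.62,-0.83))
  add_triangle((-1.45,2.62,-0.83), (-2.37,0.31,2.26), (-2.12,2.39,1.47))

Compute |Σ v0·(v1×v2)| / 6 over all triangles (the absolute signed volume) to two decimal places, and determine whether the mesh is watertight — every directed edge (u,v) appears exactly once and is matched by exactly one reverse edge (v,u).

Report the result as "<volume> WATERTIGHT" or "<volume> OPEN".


Per-triangle v0·(v1×v2)/6:
  t1: -0.6830
  t2: +0.7518
  t3: +1.0100
  t4: +1.8077
  t5: +4.6163
  t6: +0.7392
  t7: +0.9475
  t8: +0.3697
  t9: -0.6367
  t10: +0.3544
  t11: +0.4934
  t12: +0.4900
  t13: +0.8533
  t14: +6.6311
  t15: +3.4432
  t16: +1.1092
  t17: +5.4518
  t18: +1.3170
Σ = +29.0662 → |volume| = 29.07

Directed edges: 54 total, each appears once with its reverse present → watertight.

29.07 WATERTIGHT


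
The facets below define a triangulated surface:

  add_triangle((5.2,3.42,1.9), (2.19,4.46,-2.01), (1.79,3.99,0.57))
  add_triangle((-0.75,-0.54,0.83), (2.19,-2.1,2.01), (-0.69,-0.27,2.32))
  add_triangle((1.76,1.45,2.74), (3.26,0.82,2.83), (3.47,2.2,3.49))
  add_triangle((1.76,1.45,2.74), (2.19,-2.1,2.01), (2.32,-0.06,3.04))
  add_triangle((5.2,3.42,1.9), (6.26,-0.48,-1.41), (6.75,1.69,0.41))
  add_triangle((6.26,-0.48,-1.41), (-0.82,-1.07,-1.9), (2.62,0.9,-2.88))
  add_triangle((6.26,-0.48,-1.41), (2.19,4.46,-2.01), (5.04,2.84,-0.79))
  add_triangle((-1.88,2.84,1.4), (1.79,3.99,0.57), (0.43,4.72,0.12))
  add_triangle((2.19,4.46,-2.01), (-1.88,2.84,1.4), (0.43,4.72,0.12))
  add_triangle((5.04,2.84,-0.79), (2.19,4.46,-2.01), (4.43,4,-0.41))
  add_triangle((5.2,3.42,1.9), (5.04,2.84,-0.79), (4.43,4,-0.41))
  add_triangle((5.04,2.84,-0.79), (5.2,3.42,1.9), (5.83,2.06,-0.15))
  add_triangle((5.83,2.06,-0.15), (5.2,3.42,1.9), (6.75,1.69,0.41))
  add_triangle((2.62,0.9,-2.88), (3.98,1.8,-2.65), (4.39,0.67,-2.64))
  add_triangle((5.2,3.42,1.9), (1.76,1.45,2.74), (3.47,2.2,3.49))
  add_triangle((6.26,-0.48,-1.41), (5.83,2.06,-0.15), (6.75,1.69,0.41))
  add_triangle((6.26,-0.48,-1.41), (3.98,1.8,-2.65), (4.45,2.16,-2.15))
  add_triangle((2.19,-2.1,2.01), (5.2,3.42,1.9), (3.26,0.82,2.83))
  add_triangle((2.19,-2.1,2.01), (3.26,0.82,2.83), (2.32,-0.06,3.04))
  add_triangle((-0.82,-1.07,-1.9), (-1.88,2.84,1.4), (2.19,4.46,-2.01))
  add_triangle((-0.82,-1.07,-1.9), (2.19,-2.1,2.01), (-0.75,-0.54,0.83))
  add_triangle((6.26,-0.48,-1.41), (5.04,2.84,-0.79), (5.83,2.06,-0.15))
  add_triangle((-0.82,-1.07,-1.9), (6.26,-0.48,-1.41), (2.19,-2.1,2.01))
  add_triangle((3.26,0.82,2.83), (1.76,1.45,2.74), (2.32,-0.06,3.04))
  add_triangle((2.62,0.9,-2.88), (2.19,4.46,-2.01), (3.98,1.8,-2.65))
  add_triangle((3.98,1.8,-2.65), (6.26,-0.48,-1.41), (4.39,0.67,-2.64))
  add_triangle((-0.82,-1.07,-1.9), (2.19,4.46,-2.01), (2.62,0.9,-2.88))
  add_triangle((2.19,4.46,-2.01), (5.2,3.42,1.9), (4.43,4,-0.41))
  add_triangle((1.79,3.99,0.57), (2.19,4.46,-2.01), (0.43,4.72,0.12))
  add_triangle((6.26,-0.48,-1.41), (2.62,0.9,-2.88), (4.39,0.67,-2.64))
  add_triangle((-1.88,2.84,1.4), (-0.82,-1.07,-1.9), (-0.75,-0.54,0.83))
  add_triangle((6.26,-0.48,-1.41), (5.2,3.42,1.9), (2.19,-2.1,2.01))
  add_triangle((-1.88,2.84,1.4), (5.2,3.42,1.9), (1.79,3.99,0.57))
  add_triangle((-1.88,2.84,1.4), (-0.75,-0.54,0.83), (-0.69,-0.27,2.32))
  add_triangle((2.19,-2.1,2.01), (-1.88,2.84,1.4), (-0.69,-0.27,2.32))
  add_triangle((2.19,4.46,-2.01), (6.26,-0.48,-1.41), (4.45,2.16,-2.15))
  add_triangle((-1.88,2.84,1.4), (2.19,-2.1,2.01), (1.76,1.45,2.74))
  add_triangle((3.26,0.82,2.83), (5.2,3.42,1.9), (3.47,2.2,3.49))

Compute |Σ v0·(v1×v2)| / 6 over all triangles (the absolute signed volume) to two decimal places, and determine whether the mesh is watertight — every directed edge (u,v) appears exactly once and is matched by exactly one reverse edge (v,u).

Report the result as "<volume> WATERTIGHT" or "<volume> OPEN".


Per-triangle v0·(v1×v2)/6:
  t1: +6.6305
  t2: +0.8410
  t3: +0.6126
  t4: -0.1544
  t5: -0.6172
  t6: +5.1010
  t7: +6.7725
  t8: +2.2784
  t9: +1.7094
  t10: +2.8759
  t11: +3.3125
  t12: +3.1085
  t13: +2.2711
  t14: +1.0443
  t15: +0.7126
  t16: +2.3702
  t17: +2.0553
  t18: +3.6402
  t19: +1.4397
  t20: +6.3853
  t21: +1.5561
  t22: +3.0125
  t23: +7.1611
  t24: +0.9854
  t25: +2.7177
  t26: +1.7851
  t27: +4.3987
  t28: +2.6631
  t29: +3.0403
  t30: +0.5083
  t31: +1.5125
  t32: +16.1646
  t33: +5.3842
  t34: +0.8352
  t35: +2.1809
  t36: +1.5835
  t37: +3.1537
  t38: +2.4332
Σ = +113.4656 → |volume| = 113.47

Directed edges: 114 total; 6 unmatched, e.g. (5.2,3.42,1.9)→(1.76,1.45,2.74) → open.

113.47 OPEN


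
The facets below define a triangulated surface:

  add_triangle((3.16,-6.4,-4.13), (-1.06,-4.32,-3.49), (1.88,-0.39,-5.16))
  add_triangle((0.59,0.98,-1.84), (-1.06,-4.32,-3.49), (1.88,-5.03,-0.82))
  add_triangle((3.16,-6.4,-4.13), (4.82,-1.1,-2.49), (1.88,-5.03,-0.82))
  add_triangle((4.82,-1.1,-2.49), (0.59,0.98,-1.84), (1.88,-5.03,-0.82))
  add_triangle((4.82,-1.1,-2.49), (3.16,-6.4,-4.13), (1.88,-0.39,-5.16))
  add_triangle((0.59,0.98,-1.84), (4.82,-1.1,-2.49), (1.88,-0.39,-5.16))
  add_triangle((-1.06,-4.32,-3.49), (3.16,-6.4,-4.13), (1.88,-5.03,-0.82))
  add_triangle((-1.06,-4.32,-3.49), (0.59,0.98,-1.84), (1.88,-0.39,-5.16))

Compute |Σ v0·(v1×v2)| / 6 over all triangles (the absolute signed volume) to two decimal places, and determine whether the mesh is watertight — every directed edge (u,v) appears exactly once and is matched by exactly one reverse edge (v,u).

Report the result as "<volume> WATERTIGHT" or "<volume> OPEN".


49.78 WATERTIGHT

Per-triangle v0·(v1×v2)/6:
  t1: +17.9811
  t2: -6.7172
  t3: +9.9210
  t4: -5.5389
  t5: +19.1876
  t6: +3.7026
  t7: +8.7145
  t8: +2.5243
Σ = +49.7750 → |volume| = 49.78

Directed edges: 24 total, each appears once with its reverse present → watertight.


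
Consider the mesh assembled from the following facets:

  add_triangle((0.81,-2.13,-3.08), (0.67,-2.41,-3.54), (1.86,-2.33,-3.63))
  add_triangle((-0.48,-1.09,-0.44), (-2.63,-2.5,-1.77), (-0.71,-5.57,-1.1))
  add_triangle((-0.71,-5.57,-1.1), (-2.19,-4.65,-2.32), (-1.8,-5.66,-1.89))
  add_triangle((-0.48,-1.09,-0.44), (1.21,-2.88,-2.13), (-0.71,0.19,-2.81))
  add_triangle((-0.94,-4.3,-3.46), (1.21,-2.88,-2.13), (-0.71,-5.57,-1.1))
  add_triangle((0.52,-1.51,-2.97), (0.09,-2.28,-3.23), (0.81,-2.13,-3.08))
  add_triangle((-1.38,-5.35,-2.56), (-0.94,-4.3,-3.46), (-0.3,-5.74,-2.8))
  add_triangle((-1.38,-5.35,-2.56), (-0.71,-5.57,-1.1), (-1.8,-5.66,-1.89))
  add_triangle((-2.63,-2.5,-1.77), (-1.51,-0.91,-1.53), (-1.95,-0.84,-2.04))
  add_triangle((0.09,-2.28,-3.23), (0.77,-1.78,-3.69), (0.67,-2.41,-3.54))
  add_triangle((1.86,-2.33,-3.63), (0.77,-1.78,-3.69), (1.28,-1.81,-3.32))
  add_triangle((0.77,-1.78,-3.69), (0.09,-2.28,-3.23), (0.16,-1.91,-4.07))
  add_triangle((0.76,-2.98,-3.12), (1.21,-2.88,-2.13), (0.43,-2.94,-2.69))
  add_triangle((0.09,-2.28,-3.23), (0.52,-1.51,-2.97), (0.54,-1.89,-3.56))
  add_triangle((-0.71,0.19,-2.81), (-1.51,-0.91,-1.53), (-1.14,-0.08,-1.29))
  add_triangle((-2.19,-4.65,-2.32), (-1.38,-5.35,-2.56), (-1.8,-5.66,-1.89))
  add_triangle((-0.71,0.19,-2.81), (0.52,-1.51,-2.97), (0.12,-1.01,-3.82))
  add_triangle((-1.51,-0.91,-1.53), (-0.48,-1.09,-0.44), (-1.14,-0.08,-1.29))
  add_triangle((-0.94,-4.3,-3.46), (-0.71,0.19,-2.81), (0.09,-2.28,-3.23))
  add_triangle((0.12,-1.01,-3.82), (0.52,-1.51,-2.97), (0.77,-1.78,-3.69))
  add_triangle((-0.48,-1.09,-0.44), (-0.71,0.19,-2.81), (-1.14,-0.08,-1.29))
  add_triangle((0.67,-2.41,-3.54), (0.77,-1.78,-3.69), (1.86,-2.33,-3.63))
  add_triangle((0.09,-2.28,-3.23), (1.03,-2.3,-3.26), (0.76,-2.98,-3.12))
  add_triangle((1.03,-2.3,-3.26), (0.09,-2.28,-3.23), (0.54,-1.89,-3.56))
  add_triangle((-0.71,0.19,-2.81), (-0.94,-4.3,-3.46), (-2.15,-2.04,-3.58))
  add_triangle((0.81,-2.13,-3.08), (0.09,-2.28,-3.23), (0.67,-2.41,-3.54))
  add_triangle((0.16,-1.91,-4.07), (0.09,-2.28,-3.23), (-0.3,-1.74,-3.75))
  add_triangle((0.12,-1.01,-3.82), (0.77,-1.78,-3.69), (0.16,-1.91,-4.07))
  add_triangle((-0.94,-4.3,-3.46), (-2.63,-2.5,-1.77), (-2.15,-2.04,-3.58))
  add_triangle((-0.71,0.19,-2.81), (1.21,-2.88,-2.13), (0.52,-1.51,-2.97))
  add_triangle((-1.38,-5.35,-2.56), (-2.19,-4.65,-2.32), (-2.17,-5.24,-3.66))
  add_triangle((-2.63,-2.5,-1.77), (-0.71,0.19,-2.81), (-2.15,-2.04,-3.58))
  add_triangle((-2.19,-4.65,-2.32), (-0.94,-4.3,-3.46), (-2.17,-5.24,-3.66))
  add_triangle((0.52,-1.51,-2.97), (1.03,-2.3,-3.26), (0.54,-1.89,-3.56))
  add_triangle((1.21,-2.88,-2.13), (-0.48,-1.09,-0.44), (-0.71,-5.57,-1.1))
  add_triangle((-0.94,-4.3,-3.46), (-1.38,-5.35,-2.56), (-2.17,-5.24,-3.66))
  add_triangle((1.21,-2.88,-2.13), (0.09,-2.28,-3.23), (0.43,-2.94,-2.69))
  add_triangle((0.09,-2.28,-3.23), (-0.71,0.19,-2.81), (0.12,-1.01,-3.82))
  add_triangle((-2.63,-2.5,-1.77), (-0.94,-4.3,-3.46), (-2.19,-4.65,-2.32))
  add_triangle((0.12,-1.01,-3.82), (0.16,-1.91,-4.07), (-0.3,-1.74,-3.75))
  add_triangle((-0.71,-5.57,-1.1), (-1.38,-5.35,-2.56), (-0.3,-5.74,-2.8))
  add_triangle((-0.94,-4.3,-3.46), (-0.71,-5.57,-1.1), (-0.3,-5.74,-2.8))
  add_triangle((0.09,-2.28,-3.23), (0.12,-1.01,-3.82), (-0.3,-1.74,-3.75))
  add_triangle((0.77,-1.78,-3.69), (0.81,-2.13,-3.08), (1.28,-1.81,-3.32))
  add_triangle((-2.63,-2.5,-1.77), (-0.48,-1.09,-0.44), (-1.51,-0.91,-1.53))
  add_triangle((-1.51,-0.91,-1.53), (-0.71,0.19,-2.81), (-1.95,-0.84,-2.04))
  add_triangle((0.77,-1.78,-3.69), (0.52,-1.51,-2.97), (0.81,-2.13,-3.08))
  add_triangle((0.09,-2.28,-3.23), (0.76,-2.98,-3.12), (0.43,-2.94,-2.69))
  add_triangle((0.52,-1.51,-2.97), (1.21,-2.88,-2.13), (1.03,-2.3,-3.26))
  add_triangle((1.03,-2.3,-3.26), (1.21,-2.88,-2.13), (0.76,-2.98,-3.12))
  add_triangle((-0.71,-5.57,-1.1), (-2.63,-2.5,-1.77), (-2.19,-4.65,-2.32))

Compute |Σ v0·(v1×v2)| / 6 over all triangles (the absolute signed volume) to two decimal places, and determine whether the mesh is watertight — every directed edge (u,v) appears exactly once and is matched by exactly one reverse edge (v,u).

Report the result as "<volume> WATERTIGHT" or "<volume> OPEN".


Per-triangle v0·(v1×v2)/6:
  t1: +0.0419
  t2: -0.0781
  t3: -0.2584
  t4: -1.4391
  t5: +4.3904
  t6: -0.2183
  t7: +1.4683
  t8: +1.0049
  t9: -0.0607
  t10: +0.2218
  t11: +0.0677
  t12: +0.3252
  t13: +0.2323
  t14: -0.0075
  t15: +0.2984
  t16: +0.7516
  t17: -0.1149
  t18: -0.0201
  t19: +2.0010
  t20: -0.0833
  t21: -0.3980
  t22: +0.5007
  t23: +0.3936
  t24: +0.3147
  t25: +2.5743
  t26: +0.0211
  t27: +0.2324
  t28: +0.3308
  t29: +3.1896
  t30: -0.3985
  t31: +0.9488
  t32: +0.8049
  t33: -0.5759
  t34: +0.0447
  t35: -0.8234
  t36: +1.1972
  t37: -0.3819
  t38: +0.7315
  t39: +1.9195
  t40: +0.2371
  t41: +1.6824
  t42: -1.6525
  t43: -0.3739
  t44: -0.2112
  t45: -0.1696
  t46: -0.1664
  t47: -0.0475
  t48: +0.2286
  t49: -0.1423
  t50: +0.3962
  t51: +1.1151
Σ = +20.0453 → |volume| = 20.05

Directed edges: 153 total; 9 unmatched, e.g. (1.86,-2.33,-3.63)→(0.81,-2.13,-3.08) → open.

20.05 OPEN


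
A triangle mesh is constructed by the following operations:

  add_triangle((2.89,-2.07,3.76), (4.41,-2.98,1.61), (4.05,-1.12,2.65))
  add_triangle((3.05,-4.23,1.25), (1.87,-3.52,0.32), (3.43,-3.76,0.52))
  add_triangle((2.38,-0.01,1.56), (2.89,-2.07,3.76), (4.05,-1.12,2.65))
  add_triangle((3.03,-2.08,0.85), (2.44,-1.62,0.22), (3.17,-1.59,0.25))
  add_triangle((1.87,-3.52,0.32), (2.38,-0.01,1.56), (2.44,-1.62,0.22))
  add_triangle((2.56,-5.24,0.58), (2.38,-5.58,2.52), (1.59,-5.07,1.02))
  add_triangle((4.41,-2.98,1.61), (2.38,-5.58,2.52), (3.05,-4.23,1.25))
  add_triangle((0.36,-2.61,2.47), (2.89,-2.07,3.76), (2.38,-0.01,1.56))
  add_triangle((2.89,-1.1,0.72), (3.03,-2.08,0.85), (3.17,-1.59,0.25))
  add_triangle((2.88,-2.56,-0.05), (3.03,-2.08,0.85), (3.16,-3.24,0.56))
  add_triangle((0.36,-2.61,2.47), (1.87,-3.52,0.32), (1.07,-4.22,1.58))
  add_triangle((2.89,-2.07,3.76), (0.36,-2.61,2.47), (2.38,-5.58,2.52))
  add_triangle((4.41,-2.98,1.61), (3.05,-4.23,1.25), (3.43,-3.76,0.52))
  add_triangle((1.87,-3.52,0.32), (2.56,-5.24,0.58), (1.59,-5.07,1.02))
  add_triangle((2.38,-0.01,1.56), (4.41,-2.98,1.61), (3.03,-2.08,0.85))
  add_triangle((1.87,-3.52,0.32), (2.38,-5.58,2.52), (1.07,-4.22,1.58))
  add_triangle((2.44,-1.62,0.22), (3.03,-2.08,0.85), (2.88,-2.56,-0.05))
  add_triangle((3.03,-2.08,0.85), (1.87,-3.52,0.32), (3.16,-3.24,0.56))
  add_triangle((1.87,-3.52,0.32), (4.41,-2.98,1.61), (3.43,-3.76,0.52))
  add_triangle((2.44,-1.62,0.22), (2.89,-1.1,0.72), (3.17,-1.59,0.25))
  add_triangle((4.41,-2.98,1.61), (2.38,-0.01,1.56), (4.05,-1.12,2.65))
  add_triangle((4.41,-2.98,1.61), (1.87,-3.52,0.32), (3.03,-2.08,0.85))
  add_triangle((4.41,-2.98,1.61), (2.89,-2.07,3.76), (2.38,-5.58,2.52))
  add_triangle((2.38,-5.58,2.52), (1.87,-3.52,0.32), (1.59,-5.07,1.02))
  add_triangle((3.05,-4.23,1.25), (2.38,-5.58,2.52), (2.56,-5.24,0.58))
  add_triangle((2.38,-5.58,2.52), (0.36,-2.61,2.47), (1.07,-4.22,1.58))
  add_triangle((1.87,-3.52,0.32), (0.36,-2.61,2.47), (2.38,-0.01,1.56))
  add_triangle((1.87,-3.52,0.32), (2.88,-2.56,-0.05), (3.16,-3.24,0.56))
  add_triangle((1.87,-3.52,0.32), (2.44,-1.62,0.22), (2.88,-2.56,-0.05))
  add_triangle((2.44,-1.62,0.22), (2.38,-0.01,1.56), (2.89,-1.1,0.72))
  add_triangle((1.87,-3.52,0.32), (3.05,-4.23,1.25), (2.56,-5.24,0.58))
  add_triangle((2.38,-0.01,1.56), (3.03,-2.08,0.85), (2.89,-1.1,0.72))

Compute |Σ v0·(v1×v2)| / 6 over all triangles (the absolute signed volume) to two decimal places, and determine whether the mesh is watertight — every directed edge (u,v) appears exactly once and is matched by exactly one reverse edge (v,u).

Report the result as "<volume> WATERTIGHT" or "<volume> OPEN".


20.43 WATERTIGHT

Per-triangle v0·(v1×v2)/6:
  t1: +3.3151
  t2: +0.6434
  t3: +0.8201
  t4: +0.1197
  t5: -1.3433
  t6: +1.3349
  t7: +2.2337
  t8: -0.1069
  t9: +0.2585
  t10: +0.3678
  t11: -0.8145
  t12: +4.3893
  t13: +1.3120
  t14: -0.0063
  t15: +0.2844
  t16: +0.9736
  t17: +0.1606
  t18: +0.2581
  t19: -0.8299
  t20: -0.1081
  t21: +0.5548
  t22: +0.4162
  t23: +7.7542
  t24: -1.1113
  t25: +1.8702
  t26: +1.1048
  t27: -4.0495
  t28: +0.4754
  t29: -0.3268
  t30: -0.1546
  t31: +0.1624
  t32: +0.4727
Σ = +20.4309 → |volume| = 20.43

Directed edges: 96 total, each appears once with its reverse present → watertight.


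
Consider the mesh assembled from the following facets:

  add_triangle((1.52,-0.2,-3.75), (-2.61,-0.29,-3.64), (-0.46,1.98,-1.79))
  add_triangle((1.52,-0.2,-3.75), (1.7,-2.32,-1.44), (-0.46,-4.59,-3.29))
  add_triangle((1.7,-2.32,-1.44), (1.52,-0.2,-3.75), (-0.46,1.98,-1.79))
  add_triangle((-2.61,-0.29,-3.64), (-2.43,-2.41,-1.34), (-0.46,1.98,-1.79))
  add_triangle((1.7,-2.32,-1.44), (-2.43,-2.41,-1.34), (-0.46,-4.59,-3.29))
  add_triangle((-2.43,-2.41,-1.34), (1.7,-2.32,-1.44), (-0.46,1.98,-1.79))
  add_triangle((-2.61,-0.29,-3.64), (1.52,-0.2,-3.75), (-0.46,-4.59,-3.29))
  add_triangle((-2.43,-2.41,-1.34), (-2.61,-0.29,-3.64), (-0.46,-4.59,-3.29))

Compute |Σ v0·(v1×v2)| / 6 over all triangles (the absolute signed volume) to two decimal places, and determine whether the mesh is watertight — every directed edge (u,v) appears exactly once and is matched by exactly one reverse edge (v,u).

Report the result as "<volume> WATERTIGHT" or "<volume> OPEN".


Per-triangle v0·(v1×v2)/6:
  t1: +5.3705
  t2: +5.5946
  t3: -0.2141
  t4: +0.7412
  t5: +0.9460
  t6: -4.8384
  t7: +11.1645
  t8: +6.5110
Σ = +25.2753 → |volume| = 25.28

Directed edges: 24 total, each appears once with its reverse present → watertight.

25.28 WATERTIGHT


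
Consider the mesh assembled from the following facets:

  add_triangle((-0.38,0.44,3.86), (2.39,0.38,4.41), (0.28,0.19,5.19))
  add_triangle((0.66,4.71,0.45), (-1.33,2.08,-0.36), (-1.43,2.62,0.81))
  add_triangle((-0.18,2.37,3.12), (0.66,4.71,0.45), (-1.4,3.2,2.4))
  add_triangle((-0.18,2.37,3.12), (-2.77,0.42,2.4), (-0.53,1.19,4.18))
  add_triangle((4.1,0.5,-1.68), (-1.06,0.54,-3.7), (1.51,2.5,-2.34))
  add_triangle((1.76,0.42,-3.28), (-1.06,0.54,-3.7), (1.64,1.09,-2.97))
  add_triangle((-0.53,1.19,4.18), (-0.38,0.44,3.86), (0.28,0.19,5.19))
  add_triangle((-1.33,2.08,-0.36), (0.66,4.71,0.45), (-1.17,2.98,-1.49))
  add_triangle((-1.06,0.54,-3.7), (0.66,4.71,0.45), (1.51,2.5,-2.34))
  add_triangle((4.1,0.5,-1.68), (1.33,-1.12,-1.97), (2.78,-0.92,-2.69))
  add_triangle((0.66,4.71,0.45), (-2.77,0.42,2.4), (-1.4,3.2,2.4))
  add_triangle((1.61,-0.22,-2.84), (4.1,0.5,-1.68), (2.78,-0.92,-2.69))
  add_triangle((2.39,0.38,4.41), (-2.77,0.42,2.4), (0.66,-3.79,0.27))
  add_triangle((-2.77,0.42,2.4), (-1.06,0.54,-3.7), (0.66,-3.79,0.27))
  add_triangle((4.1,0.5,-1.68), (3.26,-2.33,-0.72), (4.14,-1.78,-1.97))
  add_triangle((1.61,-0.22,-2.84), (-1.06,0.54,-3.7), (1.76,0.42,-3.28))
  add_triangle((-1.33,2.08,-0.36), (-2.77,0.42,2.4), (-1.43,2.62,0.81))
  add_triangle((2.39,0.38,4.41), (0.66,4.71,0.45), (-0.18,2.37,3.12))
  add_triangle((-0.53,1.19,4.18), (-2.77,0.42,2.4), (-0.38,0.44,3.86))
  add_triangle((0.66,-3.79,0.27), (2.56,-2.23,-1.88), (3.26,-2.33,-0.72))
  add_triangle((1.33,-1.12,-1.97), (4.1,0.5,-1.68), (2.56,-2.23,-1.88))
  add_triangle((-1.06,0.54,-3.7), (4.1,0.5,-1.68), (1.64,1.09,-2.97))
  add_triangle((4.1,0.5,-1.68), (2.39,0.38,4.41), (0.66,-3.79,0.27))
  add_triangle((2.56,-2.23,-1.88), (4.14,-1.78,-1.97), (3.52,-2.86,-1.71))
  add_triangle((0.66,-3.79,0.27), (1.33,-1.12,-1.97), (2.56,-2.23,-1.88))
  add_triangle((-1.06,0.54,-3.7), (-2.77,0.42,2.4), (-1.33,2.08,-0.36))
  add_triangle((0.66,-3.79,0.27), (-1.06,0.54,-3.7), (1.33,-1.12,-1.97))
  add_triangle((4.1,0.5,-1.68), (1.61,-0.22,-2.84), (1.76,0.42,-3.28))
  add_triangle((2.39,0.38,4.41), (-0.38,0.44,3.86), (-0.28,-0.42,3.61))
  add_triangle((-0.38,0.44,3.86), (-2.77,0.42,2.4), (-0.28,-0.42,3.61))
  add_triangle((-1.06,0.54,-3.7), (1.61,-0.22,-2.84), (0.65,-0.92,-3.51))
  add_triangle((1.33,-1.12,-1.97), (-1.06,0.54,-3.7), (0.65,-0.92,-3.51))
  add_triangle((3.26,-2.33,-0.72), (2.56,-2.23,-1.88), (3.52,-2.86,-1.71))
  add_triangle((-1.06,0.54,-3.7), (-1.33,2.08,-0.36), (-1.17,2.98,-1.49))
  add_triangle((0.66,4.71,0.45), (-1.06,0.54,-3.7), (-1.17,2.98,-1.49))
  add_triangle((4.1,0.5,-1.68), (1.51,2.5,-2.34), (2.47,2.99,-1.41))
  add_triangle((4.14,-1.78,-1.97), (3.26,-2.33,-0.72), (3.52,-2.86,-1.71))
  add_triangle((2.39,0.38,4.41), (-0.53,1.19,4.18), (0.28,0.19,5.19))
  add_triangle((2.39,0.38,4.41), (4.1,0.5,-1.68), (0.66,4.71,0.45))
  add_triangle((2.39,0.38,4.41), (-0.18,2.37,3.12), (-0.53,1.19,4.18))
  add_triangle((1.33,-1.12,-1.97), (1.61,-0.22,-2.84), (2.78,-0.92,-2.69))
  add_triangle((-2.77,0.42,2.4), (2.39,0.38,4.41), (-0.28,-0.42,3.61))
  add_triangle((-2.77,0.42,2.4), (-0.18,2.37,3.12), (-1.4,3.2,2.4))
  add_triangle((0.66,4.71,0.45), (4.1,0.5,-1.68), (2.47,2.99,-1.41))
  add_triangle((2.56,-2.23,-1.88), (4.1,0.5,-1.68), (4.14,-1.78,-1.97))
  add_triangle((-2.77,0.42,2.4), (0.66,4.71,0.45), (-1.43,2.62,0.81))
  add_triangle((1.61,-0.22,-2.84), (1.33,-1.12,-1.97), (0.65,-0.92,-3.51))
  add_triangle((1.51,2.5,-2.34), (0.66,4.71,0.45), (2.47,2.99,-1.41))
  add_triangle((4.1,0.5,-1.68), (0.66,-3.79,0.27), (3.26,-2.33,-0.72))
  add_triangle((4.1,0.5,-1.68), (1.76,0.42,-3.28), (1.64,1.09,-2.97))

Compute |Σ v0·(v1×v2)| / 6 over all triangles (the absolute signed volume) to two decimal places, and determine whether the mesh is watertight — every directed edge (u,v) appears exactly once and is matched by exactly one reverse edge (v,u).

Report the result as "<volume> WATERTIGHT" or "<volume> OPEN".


126.73 WATERTIGHT

Per-triangle v0·(v1×v2)/6:
  t1: -0.6672
  t2: +1.5006
  t3: +3.3567
  t4: +2.5058
  t5: +5.7554
  t6: +1.1832
  t7: +0.3324
  t8: +1.5626
  t9: +5.7143
  t10: +0.1328
  t11: +1.2265
  t12: +1.4346
  t13: +11.3286
  t14: +7.7201
  t15: +1.4714
  t16: +0.9686
  t17: +1.3059
  t18: +7.0660
  t19: +1.1519
  t20: +2.4606
  t21: +1.7474
  t22: -1.4634
  t23: +14.2865
  t24: +0.5876
  t25: +1.3501
  t26: +3.7401
  t27: +3.8757
  t28: +1.0340
  t29: +1.5048
  t30: +1.3483
  t31: +1.4929
  t32: -0.2362
  t33: -0.0430
  t34: +1.1609
  t35: +3.0933
  t36: +2.5329
  t37: +0.7948
  t38: +2.0732
  t39: +17.0055
  t40: +3.1759
  t41: +0.5029
  t42: -2.5378
  t43: +2.8046
  t44: +2.5825
  t45: +0.8222
  t46: +2.0863
  t47: +0.6789
  t48: +2.6084
  t49: -0.6214
  t50: +1.2337
Σ = +126.7324 → |volume| = 126.73

Directed edges: 150 total, each appears once with its reverse present → watertight.


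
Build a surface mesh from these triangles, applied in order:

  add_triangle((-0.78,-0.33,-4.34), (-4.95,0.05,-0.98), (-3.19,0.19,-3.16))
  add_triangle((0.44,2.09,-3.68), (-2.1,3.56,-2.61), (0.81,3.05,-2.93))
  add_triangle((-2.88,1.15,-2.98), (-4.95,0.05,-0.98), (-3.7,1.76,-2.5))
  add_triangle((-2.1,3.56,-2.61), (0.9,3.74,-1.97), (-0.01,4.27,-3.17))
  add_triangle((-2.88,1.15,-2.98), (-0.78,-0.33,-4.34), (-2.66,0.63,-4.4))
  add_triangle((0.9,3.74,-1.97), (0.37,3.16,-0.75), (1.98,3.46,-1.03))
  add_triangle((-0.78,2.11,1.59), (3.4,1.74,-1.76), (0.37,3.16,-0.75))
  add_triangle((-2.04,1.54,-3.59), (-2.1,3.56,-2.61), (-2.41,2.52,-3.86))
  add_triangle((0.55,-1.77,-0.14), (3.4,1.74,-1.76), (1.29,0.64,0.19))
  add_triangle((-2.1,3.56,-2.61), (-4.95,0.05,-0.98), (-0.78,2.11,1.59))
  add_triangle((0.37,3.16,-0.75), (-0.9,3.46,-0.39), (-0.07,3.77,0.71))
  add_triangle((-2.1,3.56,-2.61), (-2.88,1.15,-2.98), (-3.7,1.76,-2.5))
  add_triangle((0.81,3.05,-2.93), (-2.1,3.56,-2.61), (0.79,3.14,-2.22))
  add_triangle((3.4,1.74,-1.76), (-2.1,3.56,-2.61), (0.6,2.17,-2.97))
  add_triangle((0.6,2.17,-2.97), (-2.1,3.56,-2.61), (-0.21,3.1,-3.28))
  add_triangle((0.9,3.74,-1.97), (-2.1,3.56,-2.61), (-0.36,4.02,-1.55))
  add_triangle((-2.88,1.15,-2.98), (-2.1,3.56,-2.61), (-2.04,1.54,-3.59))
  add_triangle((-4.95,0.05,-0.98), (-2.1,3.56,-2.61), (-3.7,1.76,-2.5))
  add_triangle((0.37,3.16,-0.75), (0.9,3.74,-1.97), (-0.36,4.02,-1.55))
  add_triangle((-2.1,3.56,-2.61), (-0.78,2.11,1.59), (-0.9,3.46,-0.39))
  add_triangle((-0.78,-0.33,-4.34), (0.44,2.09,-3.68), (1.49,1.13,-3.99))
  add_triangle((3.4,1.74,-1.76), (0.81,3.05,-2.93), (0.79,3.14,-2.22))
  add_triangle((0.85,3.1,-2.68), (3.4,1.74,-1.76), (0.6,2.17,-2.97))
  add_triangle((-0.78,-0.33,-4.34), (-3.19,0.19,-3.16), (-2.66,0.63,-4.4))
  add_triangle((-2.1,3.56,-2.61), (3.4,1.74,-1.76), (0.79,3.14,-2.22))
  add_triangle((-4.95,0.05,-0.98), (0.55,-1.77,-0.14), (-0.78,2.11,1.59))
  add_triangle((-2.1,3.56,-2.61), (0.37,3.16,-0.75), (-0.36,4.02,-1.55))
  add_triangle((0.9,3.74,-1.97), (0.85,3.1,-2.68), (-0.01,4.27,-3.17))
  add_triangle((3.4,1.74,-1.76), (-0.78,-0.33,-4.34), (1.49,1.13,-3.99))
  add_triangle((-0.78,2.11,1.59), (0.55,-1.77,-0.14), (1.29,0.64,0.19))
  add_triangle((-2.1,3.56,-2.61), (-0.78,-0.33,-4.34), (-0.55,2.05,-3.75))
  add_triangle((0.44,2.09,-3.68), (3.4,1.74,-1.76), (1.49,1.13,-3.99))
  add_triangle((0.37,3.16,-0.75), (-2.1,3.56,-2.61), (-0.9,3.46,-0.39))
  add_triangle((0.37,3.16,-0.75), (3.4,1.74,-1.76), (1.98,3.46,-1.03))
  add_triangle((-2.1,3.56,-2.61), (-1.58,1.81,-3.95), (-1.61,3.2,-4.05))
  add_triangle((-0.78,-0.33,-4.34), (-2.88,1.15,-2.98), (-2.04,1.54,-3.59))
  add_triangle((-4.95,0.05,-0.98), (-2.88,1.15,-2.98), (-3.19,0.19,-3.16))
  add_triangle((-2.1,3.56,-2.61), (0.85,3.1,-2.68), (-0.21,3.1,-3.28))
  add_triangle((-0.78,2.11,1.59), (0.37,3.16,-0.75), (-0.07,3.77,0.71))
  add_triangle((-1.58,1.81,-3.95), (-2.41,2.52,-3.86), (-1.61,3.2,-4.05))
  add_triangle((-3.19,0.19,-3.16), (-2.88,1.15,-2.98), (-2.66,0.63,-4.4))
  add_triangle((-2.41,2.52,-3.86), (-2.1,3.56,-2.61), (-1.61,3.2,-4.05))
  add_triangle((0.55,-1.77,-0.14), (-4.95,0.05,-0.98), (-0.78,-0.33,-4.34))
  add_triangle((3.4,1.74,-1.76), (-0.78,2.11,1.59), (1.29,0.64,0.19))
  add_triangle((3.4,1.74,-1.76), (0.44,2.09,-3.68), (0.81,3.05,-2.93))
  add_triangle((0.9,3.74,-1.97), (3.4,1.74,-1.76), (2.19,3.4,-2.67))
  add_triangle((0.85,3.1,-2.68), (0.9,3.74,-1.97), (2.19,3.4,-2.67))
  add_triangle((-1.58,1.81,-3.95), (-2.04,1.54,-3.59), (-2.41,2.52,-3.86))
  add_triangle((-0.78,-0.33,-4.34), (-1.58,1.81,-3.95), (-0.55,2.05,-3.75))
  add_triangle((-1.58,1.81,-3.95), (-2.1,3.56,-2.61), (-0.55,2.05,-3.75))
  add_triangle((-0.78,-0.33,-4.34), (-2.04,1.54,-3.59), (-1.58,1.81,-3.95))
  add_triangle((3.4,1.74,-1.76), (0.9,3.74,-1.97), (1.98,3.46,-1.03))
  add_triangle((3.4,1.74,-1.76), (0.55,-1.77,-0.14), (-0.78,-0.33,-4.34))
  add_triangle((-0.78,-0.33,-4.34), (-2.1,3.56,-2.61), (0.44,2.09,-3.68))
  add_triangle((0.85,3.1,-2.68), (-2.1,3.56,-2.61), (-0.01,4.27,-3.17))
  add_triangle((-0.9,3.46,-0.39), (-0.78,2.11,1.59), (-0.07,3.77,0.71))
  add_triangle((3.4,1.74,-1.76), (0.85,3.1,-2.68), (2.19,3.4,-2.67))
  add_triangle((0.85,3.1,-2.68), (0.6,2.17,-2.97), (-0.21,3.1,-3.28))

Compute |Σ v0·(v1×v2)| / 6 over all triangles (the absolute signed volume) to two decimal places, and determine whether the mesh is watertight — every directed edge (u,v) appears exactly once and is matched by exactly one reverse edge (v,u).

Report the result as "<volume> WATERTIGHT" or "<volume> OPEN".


Per-triangle v0·(v1×v2)/6:
  t1: +1.2496
  t2: +2.6361
  t3: +1.7903
  t4: +1.2219
  t5: +0.2255
  t6: +0.8469
  t7: +2.7909
  t8: +0.0027
  t9: +0.9955
  t10: +8.8982
  t11: +0.9869
  t12: +1.7947
  t13: +1.2149
  t14: -3.0816
  t15: +0.2009
  t16: +1.6539
  t17: +1.7800
  t18: +2.0418
  t19: +0.6185
  t20: +1.5319
  t21: +2.6414
  t22: +1.1875
  t23: +1.6515
  t24: +1.2477
  t25: -0.9749
  t26: +2.1077
  t27: +0.0177
  t28: +0.7369
  t29: +0.8616
  t30: +0.6302
  t31: -3.0918
  t32: +2.6824
  t33: +1.7848
  t34: -0.7658
  t35: -0.9500
  t36: +1.6856
  t37: +2.0245
  t38: +1.2097
  t39: -0.3049
  t40: +0.7713
  t41: +0.8863
  t42: +1.2652
  t43: +6.0234
  t44: +1.2332
  t45: +2.5025
  t46: +0.9124
  t47: +0.8384
  t48: +0.3586
  t49: +1.6589
  t50: +1.7091
  t51: +0.9881
  t52: +2.0760
  t53: +5.5090
  t54: +5.7899
  t55: +0.5435
  t56: +1.1111
  t57: +0.5730
  t58: +0.6007
Σ = +79.1319 → |volume| = 79.13

Directed edges: 174 total, each appears once with its reverse present → watertight.

79.13 WATERTIGHT
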